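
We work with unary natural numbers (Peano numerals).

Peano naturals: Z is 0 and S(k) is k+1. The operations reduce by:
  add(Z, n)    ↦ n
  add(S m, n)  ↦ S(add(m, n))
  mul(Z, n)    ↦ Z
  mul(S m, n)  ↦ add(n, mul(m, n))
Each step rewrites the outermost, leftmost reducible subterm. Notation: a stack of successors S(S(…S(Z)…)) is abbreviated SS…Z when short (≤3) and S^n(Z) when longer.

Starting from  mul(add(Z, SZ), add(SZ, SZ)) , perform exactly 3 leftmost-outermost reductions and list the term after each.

  start: mul(add(Z, SZ), add(SZ, SZ))
  step 1: mul(SZ, add(SZ, SZ))
  step 2: add(add(SZ, SZ), mul(Z, add(SZ, SZ)))
  step 3: add(S(add(Z, SZ)), mul(Z, add(SZ, SZ)))

Answer: after 3 steps: add(S(add(Z, SZ)), mul(Z, add(SZ, SZ)))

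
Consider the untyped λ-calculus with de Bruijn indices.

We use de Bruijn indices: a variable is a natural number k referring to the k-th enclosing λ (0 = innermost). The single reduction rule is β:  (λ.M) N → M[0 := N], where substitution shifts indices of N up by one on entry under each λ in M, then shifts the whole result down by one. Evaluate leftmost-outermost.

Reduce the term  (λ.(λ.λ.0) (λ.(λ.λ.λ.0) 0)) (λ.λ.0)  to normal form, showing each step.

Answer: normal form = λ.0  (in 2 steps)

Reduction:
  start: (λ.(λ.λ.0) (λ.(λ.λ.λ.0) 0)) (λ.λ.0)
  [1] (λ.λ.0) (λ.(λ.λ.λ.0) 0)
  [2] λ.0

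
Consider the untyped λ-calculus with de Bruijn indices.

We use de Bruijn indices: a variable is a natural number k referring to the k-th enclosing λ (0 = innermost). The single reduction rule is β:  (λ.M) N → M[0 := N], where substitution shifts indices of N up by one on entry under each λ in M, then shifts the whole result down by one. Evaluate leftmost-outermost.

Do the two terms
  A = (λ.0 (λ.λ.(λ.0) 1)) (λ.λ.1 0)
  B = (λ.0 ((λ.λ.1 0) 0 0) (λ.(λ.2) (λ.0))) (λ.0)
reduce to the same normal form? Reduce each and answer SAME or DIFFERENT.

Answer: DIFFERENT — A ⇓ λ.λ.1, B ⇓ λ.λ.0

Derivation:
Term A:
  start: (λ.0 (λ.λ.(λ.0) 1)) (λ.λ.1 0)
  [1] (λ.λ.1 0) (λ.λ.(λ.0) 1)
  [2] λ.(λ.λ.(λ.0) 1) 0
  [3] λ.λ.(λ.0) 1
  [4] λ.λ.1

Term B:
  start: (λ.0 ((λ.λ.1 0) 0 0) (λ.(λ.2) (λ.0))) (λ.0)
  [1] (λ.0) ((λ.λ.1 0) (λ.0) (λ.0)) (λ.(λ.λ.0) (λ.0))
  [2] (λ.λ.1 0) (λ.0) (λ.0) (λ.(λ.λ.0) (λ.0))
  [3] (λ.(λ.0) 0) (λ.0) (λ.(λ.λ.0) (λ.0))
  [4] (λ.0) (λ.0) (λ.(λ.λ.0) (λ.0))
  [5] (λ.0) (λ.(λ.λ.0) (λ.0))
  [6] λ.(λ.λ.0) (λ.0)
  [7] λ.λ.0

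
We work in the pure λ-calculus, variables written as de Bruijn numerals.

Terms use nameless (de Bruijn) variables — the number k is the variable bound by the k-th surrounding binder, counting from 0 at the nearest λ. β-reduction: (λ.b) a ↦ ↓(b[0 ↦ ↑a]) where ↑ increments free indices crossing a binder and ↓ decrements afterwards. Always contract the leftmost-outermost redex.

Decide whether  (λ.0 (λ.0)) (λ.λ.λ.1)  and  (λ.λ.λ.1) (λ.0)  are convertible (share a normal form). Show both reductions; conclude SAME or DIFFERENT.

Answer: SAME — A ⇓ λ.λ.1, B ⇓ λ.λ.1

Reduction:
Term A:
  start: (λ.0 (λ.0)) (λ.λ.λ.1)
  step 1: (λ.λ.λ.1) (λ.0)
  step 2: λ.λ.1

Term B:
  start: (λ.λ.λ.1) (λ.0)
  step 1: λ.λ.1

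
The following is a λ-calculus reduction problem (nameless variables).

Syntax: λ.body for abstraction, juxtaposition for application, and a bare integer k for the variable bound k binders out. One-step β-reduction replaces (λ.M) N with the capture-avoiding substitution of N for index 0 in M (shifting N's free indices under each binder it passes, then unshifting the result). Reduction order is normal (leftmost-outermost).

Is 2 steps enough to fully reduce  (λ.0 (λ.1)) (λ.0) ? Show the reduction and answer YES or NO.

  start: (λ.0 (λ.1)) (λ.0)
  [1] (λ.0) (λ.λ.0)
  [2] λ.λ.0

Answer: YES — reaches normal form λ.λ.0 in 2 ≤ 2 steps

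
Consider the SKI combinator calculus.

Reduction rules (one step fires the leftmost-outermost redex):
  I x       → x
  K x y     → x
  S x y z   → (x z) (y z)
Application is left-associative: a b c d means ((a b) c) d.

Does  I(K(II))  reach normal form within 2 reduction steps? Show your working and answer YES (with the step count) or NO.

  start: I(K(II))
  →1  K(II)
  →2  KI

Answer: YES — reaches normal form KI in 2 ≤ 2 steps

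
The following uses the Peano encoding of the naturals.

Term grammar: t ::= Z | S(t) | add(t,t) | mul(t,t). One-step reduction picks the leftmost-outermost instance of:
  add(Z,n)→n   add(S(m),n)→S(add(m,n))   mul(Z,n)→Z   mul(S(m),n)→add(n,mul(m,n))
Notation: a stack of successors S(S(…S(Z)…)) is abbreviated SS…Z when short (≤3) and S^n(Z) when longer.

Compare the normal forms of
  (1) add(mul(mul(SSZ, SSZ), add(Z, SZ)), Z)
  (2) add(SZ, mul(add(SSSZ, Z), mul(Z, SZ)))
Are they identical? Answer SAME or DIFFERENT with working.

Answer: DIFFERENT — A ⇓ S^4(Z), B ⇓ SZ

Working:
Term A:
  start: add(mul(mul(SSZ, SSZ), add(Z, SZ)), Z)
  [1] add(mul(add(SSZ, mul(SZ, SSZ)), add(Z, SZ)), Z)
  [2] add(mul(S(add(SZ, mul(SZ, SSZ))), add(Z, SZ)), Z)
  [3] add(add(add(Z, SZ), mul(add(SZ, mul(SZ, SSZ)), add(Z, SZ))), Z)
  [4] add(add(SZ, mul(add(SZ, mul(SZ, SSZ)), add(Z, SZ))), Z)
  [5] add(S(add(Z, mul(add(SZ, mul(SZ, SSZ)), add(Z, SZ)))), Z)
  [6] S(add(add(Z, mul(add(SZ, mul(SZ, SSZ)), add(Z, SZ))), Z))
  [7] S(add(mul(add(SZ, mul(SZ, SSZ)), add(Z, SZ)), Z))
  [8] S(add(mul(S(add(Z, mul(SZ, SSZ))), add(Z, SZ)), Z))
  [9] S(add(add(add(Z, SZ), mul(add(Z, mul(SZ, SSZ)), add(Z, SZ))), Z))
  [10] S(add(add(SZ, mul(add(Z, mul(SZ, SSZ)), add(Z, SZ))), Z))
  [11] S(add(S(add(Z, mul(add(Z, mul(SZ, SSZ)), add(Z, SZ)))), Z))
  [12] S(S(add(add(Z, mul(add(Z, mul(SZ, SSZ)), add(Z, SZ))), Z)))
  [13] S(S(add(mul(add(Z, mul(SZ, SSZ)), add(Z, SZ)), Z)))
  [14] S(S(add(mul(mul(SZ, SSZ), add(Z, SZ)), Z)))
  [15] S(S(add(mul(add(SSZ, mul(Z, SSZ)), add(Z, SZ)), Z)))
  [16] S(S(add(mul(S(add(SZ, mul(Z, SSZ))), add(Z, SZ)), Z)))
  [17] S(S(add(add(add(Z, SZ), mul(add(SZ, mul(Z, SSZ)), add(Z, SZ))), Z)))
  [18] S(S(add(add(SZ, mul(add(SZ, mul(Z, SSZ)), add(Z, SZ))), Z)))
  [19] S(S(add(S(add(Z, mul(add(SZ, mul(Z, SSZ)), add(Z, SZ)))), Z)))
  [20] S(S(S(add(add(Z, mul(add(SZ, mul(Z, SSZ)), add(Z, SZ))), Z))))
  [21] S(S(S(add(mul(add(SZ, mul(Z, SSZ)), add(Z, SZ)), Z))))
  [22] S(S(S(add(mul(S(add(Z, mul(Z, SSZ))), add(Z, SZ)), Z))))
  [23] S(S(S(add(add(add(Z, SZ), mul(add(Z, mul(Z, SSZ)), add(Z, SZ))), Z))))
  [24] S(S(S(add(add(SZ, mul(add(Z, mul(Z, SSZ)), add(Z, SZ))), Z))))
  [25] S(S(S(add(S(add(Z, mul(add(Z, mul(Z, SSZ)), add(Z, SZ)))), Z))))
  [26] S(S(S(S(add(add(Z, mul(add(Z, mul(Z, SSZ)), add(Z, SZ))), Z)))))
  [27] S(S(S(S(add(mul(add(Z, mul(Z, SSZ)), add(Z, SZ)), Z)))))
  [28] S(S(S(S(add(mul(mul(Z, SSZ), add(Z, SZ)), Z)))))
  [29] S(S(S(S(add(mul(Z, add(Z, SZ)), Z)))))
  [30] S(S(S(S(add(Z, Z)))))
  [31] S^4(Z)

Term B:
  start: add(SZ, mul(add(SSSZ, Z), mul(Z, SZ)))
  [1] S(add(Z, mul(add(SSSZ, Z), mul(Z, SZ))))
  [2] S(mul(add(SSSZ, Z), mul(Z, SZ)))
  [3] S(mul(S(add(SSZ, Z)), mul(Z, SZ)))
  [4] S(add(mul(Z, SZ), mul(add(SSZ, Z), mul(Z, SZ))))
  [5] S(add(Z, mul(add(SSZ, Z), mul(Z, SZ))))
  [6] S(mul(add(SSZ, Z), mul(Z, SZ)))
  [7] S(mul(S(add(SZ, Z)), mul(Z, SZ)))
  [8] S(add(mul(Z, SZ), mul(add(SZ, Z), mul(Z, SZ))))
  [9] S(add(Z, mul(add(SZ, Z), mul(Z, SZ))))
  [10] S(mul(add(SZ, Z), mul(Z, SZ)))
  [11] S(mul(S(add(Z, Z)), mul(Z, SZ)))
  [12] S(add(mul(Z, SZ), mul(add(Z, Z), mul(Z, SZ))))
  [13] S(add(Z, mul(add(Z, Z), mul(Z, SZ))))
  [14] S(mul(add(Z, Z), mul(Z, SZ)))
  [15] S(mul(Z, mul(Z, SZ)))
  [16] SZ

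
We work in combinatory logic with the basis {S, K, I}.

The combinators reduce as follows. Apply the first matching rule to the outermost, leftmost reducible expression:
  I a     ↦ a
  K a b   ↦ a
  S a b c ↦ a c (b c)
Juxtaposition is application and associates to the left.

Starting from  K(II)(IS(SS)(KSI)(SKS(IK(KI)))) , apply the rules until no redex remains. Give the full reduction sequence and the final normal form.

Answer: normal form = I  (in 2 steps)

Derivation:
  start: K(II)(IS(SS)(KSI)(SKS(IK(KI))))
  →1  II
  →2  I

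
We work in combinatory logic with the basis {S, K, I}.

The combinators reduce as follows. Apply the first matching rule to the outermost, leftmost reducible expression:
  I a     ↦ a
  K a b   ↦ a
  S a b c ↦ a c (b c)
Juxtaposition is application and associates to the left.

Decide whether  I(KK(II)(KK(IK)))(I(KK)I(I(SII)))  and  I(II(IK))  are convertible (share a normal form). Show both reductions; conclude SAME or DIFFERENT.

Term A:
  start: I(KK(II)(KK(IK)))(I(KK)I(I(SII)))
  step 1: KK(II)(KK(IK))(I(KK)I(I(SII)))
  step 2: K(KK(IK))(I(KK)I(I(SII)))
  step 3: KK(IK)
  step 4: K

Term B:
  start: I(II(IK))
  step 1: II(IK)
  step 2: I(IK)
  step 3: IK
  step 4: K

Answer: SAME — A ⇓ K, B ⇓ K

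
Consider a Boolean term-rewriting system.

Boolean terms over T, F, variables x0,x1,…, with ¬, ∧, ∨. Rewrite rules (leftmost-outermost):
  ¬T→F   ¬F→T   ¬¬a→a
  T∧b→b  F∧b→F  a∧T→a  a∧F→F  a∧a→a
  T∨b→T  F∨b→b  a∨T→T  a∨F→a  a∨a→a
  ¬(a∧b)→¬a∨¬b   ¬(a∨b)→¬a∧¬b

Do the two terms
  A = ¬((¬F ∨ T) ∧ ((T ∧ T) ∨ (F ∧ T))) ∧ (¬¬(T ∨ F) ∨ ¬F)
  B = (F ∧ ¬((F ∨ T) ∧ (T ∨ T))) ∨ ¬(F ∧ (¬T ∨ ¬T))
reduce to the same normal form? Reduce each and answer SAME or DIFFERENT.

Term A:
  start: ¬((¬F ∨ T) ∧ ((T ∧ T) ∨ (F ∧ T))) ∧ (¬¬(T ∨ F) ∨ ¬F)
  [1] (¬(¬F ∨ T) ∨ ¬((T ∧ T) ∨ (F ∧ T))) ∧ (¬¬(T ∨ F) ∨ ¬F)
  [2] ((¬¬F ∧ ¬T) ∨ ¬((T ∧ T) ∨ (F ∧ T))) ∧ (¬¬(T ∨ F) ∨ ¬F)
  [3] ((F ∧ ¬T) ∨ ¬((T ∧ T) ∨ (F ∧ T))) ∧ (¬¬(T ∨ F) ∨ ¬F)
  [4] (F ∨ ¬((T ∧ T) ∨ (F ∧ T))) ∧ (¬¬(T ∨ F) ∨ ¬F)
  [5] ¬((T ∧ T) ∨ (F ∧ T)) ∧ (¬¬(T ∨ F) ∨ ¬F)
  [6] (¬(T ∧ T) ∧ ¬(F ∧ T)) ∧ (¬¬(T ∨ F) ∨ ¬F)
  [7] ((¬T ∨ ¬T) ∧ ¬(F ∧ T)) ∧ (¬¬(T ∨ F) ∨ ¬F)
  [8] (¬T ∧ ¬(F ∧ T)) ∧ (¬¬(T ∨ F) ∨ ¬F)
  [9] (F ∧ ¬(F ∧ T)) ∧ (¬¬(T ∨ F) ∨ ¬F)
  [10] F ∧ (¬¬(T ∨ F) ∨ ¬F)
  [11] F

Term B:
  start: (F ∧ ¬((F ∨ T) ∧ (T ∨ T))) ∨ ¬(F ∧ (¬T ∨ ¬T))
  [1] F ∨ ¬(F ∧ (¬T ∨ ¬T))
  [2] ¬(F ∧ (¬T ∨ ¬T))
  [3] ¬F ∨ ¬(¬T ∨ ¬T)
  [4] T ∨ ¬(¬T ∨ ¬T)
  [5] T

Answer: DIFFERENT — A ⇓ F, B ⇓ T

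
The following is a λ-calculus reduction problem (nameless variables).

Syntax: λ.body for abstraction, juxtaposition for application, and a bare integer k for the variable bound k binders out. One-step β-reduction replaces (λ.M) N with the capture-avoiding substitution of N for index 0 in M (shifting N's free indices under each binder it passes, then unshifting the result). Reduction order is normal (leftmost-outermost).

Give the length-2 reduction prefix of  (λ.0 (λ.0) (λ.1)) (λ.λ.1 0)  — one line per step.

  start: (λ.0 (λ.0) (λ.1)) (λ.λ.1 0)
  step 1: (λ.λ.1 0) (λ.0) (λ.λ.λ.1 0)
  step 2: (λ.(λ.0) 0) (λ.λ.λ.1 0)

Answer: after 2 steps: (λ.(λ.0) 0) (λ.λ.λ.1 0)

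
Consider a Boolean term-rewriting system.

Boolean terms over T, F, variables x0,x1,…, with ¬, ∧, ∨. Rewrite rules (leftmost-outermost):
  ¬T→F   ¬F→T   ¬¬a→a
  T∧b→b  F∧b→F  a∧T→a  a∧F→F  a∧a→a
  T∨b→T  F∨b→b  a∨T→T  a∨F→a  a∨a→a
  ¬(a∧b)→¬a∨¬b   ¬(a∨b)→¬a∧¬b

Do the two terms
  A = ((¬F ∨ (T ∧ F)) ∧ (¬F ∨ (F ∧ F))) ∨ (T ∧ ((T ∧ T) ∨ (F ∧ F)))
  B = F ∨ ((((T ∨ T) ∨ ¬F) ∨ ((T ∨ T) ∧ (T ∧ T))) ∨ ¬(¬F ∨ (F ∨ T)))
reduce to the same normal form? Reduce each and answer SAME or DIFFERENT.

Term A:
  start: ((¬F ∨ (T ∧ F)) ∧ (¬F ∨ (F ∧ F))) ∨ (T ∧ ((T ∧ T) ∨ (F ∧ F)))
  step 1: ((T ∨ (T ∧ F)) ∧ (¬F ∨ (F ∧ F))) ∨ (T ∧ ((T ∧ T) ∨ (F ∧ F)))
  step 2: (T ∧ (¬F ∨ (F ∧ F))) ∨ (T ∧ ((T ∧ T) ∨ (F ∧ F)))
  step 3: (¬F ∨ (F ∧ F)) ∨ (T ∧ ((T ∧ T) ∨ (F ∧ F)))
  step 4: (T ∨ (F ∧ F)) ∨ (T ∧ ((T ∧ T) ∨ (F ∧ F)))
  step 5: T ∨ (T ∧ ((T ∧ T) ∨ (F ∧ F)))
  step 6: T

Term B:
  start: F ∨ ((((T ∨ T) ∨ ¬F) ∨ ((T ∨ T) ∧ (T ∧ T))) ∨ ¬(¬F ∨ (F ∨ T)))
  step 1: (((T ∨ T) ∨ ¬F) ∨ ((T ∨ T) ∧ (T ∧ T))) ∨ ¬(¬F ∨ (F ∨ T))
  step 2: ((T ∨ ¬F) ∨ ((T ∨ T) ∧ (T ∧ T))) ∨ ¬(¬F ∨ (F ∨ T))
  step 3: (T ∨ ((T ∨ T) ∧ (T ∧ T))) ∨ ¬(¬F ∨ (F ∨ T))
  step 4: T ∨ ¬(¬F ∨ (F ∨ T))
  step 5: T

Answer: SAME — A ⇓ T, B ⇓ T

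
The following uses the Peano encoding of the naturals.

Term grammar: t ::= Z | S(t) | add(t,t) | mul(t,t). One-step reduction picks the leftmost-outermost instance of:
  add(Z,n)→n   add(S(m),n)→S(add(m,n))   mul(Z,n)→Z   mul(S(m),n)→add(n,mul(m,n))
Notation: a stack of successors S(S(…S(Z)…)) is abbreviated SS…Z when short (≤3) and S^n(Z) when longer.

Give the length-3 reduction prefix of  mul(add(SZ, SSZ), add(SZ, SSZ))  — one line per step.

  start: mul(add(SZ, SSZ), add(SZ, SSZ))
  [1] mul(S(add(Z, SSZ)), add(SZ, SSZ))
  [2] add(add(SZ, SSZ), mul(add(Z, SSZ), add(SZ, SSZ)))
  [3] add(S(add(Z, SSZ)), mul(add(Z, SSZ), add(SZ, SSZ)))

Answer: after 3 steps: add(S(add(Z, SSZ)), mul(add(Z, SSZ), add(SZ, SSZ)))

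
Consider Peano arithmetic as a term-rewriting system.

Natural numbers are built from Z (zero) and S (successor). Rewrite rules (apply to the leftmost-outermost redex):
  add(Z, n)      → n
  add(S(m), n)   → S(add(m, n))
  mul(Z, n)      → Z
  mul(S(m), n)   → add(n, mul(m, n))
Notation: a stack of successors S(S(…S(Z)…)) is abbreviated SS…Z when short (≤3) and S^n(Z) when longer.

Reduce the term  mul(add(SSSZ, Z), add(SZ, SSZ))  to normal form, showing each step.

Answer: normal form = S^9(Z)  (in 26 steps)

Working:
  start: mul(add(SSSZ, Z), add(SZ, SSZ))
  →1  mul(S(add(SSZ, Z)), add(SZ, SSZ))
  →2  add(add(SZ, SSZ), mul(add(SSZ, Z), add(SZ, SSZ)))
  →3  add(S(add(Z, SSZ)), mul(add(SSZ, Z), add(SZ, SSZ)))
  →4  S(add(add(Z, SSZ), mul(add(SSZ, Z), add(SZ, SSZ))))
  →5  S(add(SSZ, mul(add(SSZ, Z), add(SZ, SSZ))))
  →6  S(S(add(SZ, mul(add(SSZ, Z), add(SZ, SSZ)))))
  →7  S(S(S(add(Z, mul(add(SSZ, Z), add(SZ, SSZ))))))
  →8  S(S(S(mul(add(SSZ, Z), add(SZ, SSZ)))))
  →9  S(S(S(mul(S(add(SZ, Z)), add(SZ, SSZ)))))
  →10  S(S(S(add(add(SZ, SSZ), mul(add(SZ, Z), add(SZ, SSZ))))))
  →11  S(S(S(add(S(add(Z, SSZ)), mul(add(SZ, Z), add(SZ, SSZ))))))
  →12  S(S(S(S(add(add(Z, SSZ), mul(add(SZ, Z), add(SZ, SSZ)))))))
  →13  S(S(S(S(add(SSZ, mul(add(SZ, Z), add(SZ, SSZ)))))))
  →14  S(S(S(S(S(add(SZ, mul(add(SZ, Z), add(SZ, SSZ))))))))
  →15  S(S(S(S(S(S(add(Z, mul(add(SZ, Z), add(SZ, SSZ)))))))))
  →16  S(S(S(S(S(S(mul(add(SZ, Z), add(SZ, SSZ))))))))
  →17  S(S(S(S(S(S(mul(S(add(Z, Z)), add(SZ, SSZ))))))))
  →18  S(S(S(S(S(S(add(add(SZ, SSZ), mul(add(Z, Z), add(SZ, SSZ)))))))))
  →19  S(S(S(S(S(S(add(S(add(Z, SSZ)), mul(add(Z, Z), add(SZ, SSZ)))))))))
  →20  S(S(S(S(S(S(S(add(add(Z, SSZ), mul(add(Z, Z), add(SZ, SSZ))))))))))
  →21  S(S(S(S(S(S(S(add(SSZ, mul(add(Z, Z), add(SZ, SSZ))))))))))
  →22  S(S(S(S(S(S(S(S(add(SZ, mul(add(Z, Z), add(SZ, SSZ)))))))))))
  →23  S(S(S(S(S(S(S(S(S(add(Z, mul(add(Z, Z), add(SZ, SSZ))))))))))))
  →24  S(S(S(S(S(S(S(S(S(mul(add(Z, Z), add(SZ, SSZ)))))))))))
  →25  S(S(S(S(S(S(S(S(S(mul(Z, add(SZ, SSZ)))))))))))
  →26  S^9(Z)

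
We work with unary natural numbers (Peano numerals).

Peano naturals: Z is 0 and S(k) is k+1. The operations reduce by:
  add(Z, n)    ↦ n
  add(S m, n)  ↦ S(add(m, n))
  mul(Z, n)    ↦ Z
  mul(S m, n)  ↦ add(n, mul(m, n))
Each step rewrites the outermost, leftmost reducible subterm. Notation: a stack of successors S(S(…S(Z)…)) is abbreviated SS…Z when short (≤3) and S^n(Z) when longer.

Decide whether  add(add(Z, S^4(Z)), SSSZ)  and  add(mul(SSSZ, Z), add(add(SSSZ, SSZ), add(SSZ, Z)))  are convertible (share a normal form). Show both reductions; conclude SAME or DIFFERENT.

Term A:
  start: add(add(Z, S^4(Z)), SSSZ)
  step 1: add(S^4(Z), SSSZ)
  step 2: S(add(SSSZ, SSSZ))
  step 3: S(S(add(SSZ, SSSZ)))
  step 4: S(S(S(add(SZ, SSSZ))))
  step 5: S(S(S(S(add(Z, SSSZ)))))
  step 6: S^7(Z)

Term B:
  start: add(mul(SSSZ, Z), add(add(SSSZ, SSZ), add(SSZ, Z)))
  step 1: add(add(Z, mul(SSZ, Z)), add(add(SSSZ, SSZ), add(SSZ, Z)))
  step 2: add(mul(SSZ, Z), add(add(SSSZ, SSZ), add(SSZ, Z)))
  step 3: add(add(Z, mul(SZ, Z)), add(add(SSSZ, SSZ), add(SSZ, Z)))
  step 4: add(mul(SZ, Z), add(add(SSSZ, SSZ), add(SSZ, Z)))
  step 5: add(add(Z, mul(Z, Z)), add(add(SSSZ, SSZ), add(SSZ, Z)))
  step 6: add(mul(Z, Z), add(add(SSSZ, SSZ), add(SSZ, Z)))
  step 7: add(Z, add(add(SSSZ, SSZ), add(SSZ, Z)))
  step 8: add(add(SSSZ, SSZ), add(SSZ, Z))
  step 9: add(S(add(SSZ, SSZ)), add(SSZ, Z))
  step 10: S(add(add(SSZ, SSZ), add(SSZ, Z)))
  step 11: S(add(S(add(SZ, SSZ)), add(SSZ, Z)))
  step 12: S(S(add(add(SZ, SSZ), add(SSZ, Z))))
  step 13: S(S(add(S(add(Z, SSZ)), add(SSZ, Z))))
  step 14: S(S(S(add(add(Z, SSZ), add(SSZ, Z)))))
  step 15: S(S(S(add(SSZ, add(SSZ, Z)))))
  step 16: S(S(S(S(add(SZ, add(SSZ, Z))))))
  step 17: S(S(S(S(S(add(Z, add(SSZ, Z)))))))
  step 18: S(S(S(S(S(add(SSZ, Z))))))
  step 19: S(S(S(S(S(S(add(SZ, Z)))))))
  step 20: S(S(S(S(S(S(S(add(Z, Z))))))))
  step 21: S^7(Z)

Answer: SAME — A ⇓ S^7(Z), B ⇓ S^7(Z)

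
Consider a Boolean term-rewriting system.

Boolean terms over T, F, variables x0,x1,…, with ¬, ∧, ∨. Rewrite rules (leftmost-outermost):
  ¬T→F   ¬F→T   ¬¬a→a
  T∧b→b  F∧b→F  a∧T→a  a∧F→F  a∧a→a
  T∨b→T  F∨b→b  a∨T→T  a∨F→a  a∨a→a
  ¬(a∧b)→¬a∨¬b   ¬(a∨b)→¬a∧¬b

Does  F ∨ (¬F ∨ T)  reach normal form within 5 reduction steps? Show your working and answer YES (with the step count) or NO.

Answer: YES — reaches normal form T in 2 ≤ 5 steps

Derivation:
  start: F ∨ (¬F ∨ T)
  →1  ¬F ∨ T
  →2  T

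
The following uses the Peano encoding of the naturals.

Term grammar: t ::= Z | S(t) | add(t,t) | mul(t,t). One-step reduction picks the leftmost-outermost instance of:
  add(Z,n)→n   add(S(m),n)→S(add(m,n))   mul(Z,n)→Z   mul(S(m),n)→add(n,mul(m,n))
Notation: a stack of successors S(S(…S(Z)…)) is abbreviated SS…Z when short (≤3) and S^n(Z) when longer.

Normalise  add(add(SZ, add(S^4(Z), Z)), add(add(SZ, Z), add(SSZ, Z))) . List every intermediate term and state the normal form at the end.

  start: add(add(SZ, add(S^4(Z), Z)), add(add(SZ, Z), add(SSZ, Z)))
  [1] add(S(add(Z, add(S^4(Z), Z))), add(add(SZ, Z), add(SSZ, Z)))
  [2] S(add(add(Z, add(S^4(Z), Z)), add(add(SZ, Z), add(SSZ, Z))))
  [3] S(add(add(S^4(Z), Z), add(add(SZ, Z), add(SSZ, Z))))
  [4] S(add(S(add(SSSZ, Z)), add(add(SZ, Z), add(SSZ, Z))))
  [5] S(S(add(add(SSSZ, Z), add(add(SZ, Z), add(SSZ, Z)))))
  [6] S(S(add(S(add(SSZ, Z)), add(add(SZ, Z), add(SSZ, Z)))))
  [7] S(S(S(add(add(SSZ, Z), add(add(SZ, Z), add(SSZ, Z))))))
  [8] S(S(S(add(S(add(SZ, Z)), add(add(SZ, Z), add(SSZ, Z))))))
  [9] S(S(S(S(add(add(SZ, Z), add(add(SZ, Z), add(SSZ, Z)))))))
  [10] S(S(S(S(add(S(add(Z, Z)), add(add(SZ, Z), add(SSZ, Z)))))))
  [11] S(S(S(S(S(add(add(Z, Z), add(add(SZ, Z), add(SSZ, Z))))))))
  [12] S(S(S(S(S(add(Z, add(add(SZ, Z), add(SSZ, Z))))))))
  [13] S(S(S(S(S(add(add(SZ, Z), add(SSZ, Z)))))))
  [14] S(S(S(S(S(add(S(add(Z, Z)), add(SSZ, Z)))))))
  [15] S(S(S(S(S(S(add(add(Z, Z), add(SSZ, Z))))))))
  [16] S(S(S(S(S(S(add(Z, add(SSZ, Z))))))))
  [17] S(S(S(S(S(S(add(SSZ, Z)))))))
  [18] S(S(S(S(S(S(S(add(SZ, Z))))))))
  [19] S(S(S(S(S(S(S(S(add(Z, Z)))))))))
  [20] S^8(Z)

Answer: normal form = S^8(Z)  (in 20 steps)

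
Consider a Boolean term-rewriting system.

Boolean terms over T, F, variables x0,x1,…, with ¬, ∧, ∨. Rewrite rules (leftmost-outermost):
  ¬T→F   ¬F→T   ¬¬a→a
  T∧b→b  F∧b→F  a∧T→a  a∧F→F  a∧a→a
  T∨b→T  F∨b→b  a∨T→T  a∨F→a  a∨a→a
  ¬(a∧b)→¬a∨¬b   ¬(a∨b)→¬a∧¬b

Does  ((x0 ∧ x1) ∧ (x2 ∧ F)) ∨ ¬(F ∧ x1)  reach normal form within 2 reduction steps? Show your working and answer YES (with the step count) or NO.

  start: ((x0 ∧ x1) ∧ (x2 ∧ F)) ∨ ¬(F ∧ x1)
  step 1: ((x0 ∧ x1) ∧ F) ∨ ¬(F ∧ x1)
  step 2: F ∨ ¬(F ∧ x1)

Answer: NO — after 2 steps the term is F ∨ ¬(F ∧ x1), not yet normal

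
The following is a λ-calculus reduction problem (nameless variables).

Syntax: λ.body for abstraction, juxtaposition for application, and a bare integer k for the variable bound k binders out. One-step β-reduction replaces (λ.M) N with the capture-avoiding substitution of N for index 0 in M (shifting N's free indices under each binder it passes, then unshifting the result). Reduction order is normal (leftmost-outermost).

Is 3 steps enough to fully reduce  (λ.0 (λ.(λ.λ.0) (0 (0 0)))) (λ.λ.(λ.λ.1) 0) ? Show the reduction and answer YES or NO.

Answer: YES — reaches normal form λ.λ.1 in 3 ≤ 3 steps

Derivation:
  start: (λ.0 (λ.(λ.λ.0) (0 (0 0)))) (λ.λ.(λ.λ.1) 0)
  step 1: (λ.λ.(λ.λ.1) 0) (λ.(λ.λ.0) (0 (0 0)))
  step 2: λ.(λ.λ.1) 0
  step 3: λ.λ.1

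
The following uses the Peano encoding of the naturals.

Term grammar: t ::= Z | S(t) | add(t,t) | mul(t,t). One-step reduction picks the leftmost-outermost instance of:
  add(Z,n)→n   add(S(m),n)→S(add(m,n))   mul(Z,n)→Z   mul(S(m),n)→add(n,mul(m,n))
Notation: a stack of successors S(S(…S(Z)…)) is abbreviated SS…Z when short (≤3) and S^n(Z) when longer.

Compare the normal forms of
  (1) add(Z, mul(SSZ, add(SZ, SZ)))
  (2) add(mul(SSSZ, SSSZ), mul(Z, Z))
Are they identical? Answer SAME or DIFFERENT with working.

Term A:
  start: add(Z, mul(SSZ, add(SZ, SZ)))
  [1] mul(SSZ, add(SZ, SZ))
  [2] add(add(SZ, SZ), mul(SZ, add(SZ, SZ)))
  [3] add(S(add(Z, SZ)), mul(SZ, add(SZ, SZ)))
  [4] S(add(add(Z, SZ), mul(SZ, add(SZ, SZ))))
  [5] S(add(SZ, mul(SZ, add(SZ, SZ))))
  [6] S(S(add(Z, mul(SZ, add(SZ, SZ)))))
  [7] S(S(mul(SZ, add(SZ, SZ))))
  [8] S(S(add(add(SZ, SZ), mul(Z, add(SZ, SZ)))))
  [9] S(S(add(S(add(Z, SZ)), mul(Z, add(SZ, SZ)))))
  [10] S(S(S(add(add(Z, SZ), mul(Z, add(SZ, SZ))))))
  [11] S(S(S(add(SZ, mul(Z, add(SZ, SZ))))))
  [12] S(S(S(S(add(Z, mul(Z, add(SZ, SZ)))))))
  [13] S(S(S(S(mul(Z, add(SZ, SZ))))))
  [14] S^4(Z)

Term B:
  start: add(mul(SSSZ, SSSZ), mul(Z, Z))
  [1] add(add(SSSZ, mul(SSZ, SSSZ)), mul(Z, Z))
  [2] add(S(add(SSZ, mul(SSZ, SSSZ))), mul(Z, Z))
  [3] S(add(add(SSZ, mul(SSZ, SSSZ)), mul(Z, Z)))
  [4] S(add(S(add(SZ, mul(SSZ, SSSZ))), mul(Z, Z)))
  [5] S(S(add(add(SZ, mul(SSZ, SSSZ)), mul(Z, Z))))
  [6] S(S(add(S(add(Z, mul(SSZ, SSSZ))), mul(Z, Z))))
  [7] S(S(S(add(add(Z, mul(SSZ, SSSZ)), mul(Z, Z)))))
  [8] S(S(S(add(mul(SSZ, SSSZ), mul(Z, Z)))))
  [9] S(S(S(add(add(SSSZ, mul(SZ, SSSZ)), mul(Z, Z)))))
  [10] S(S(S(add(S(add(SSZ, mul(SZ, SSSZ))), mul(Z, Z)))))
  [11] S(S(S(S(add(add(SSZ, mul(SZ, SSSZ)), mul(Z, Z))))))
  [12] S(S(S(S(add(S(add(SZ, mul(SZ, SSSZ))), mul(Z, Z))))))
  [13] S(S(S(S(S(add(add(SZ, mul(SZ, SSSZ)), mul(Z, Z)))))))
  [14] S(S(S(S(S(add(S(add(Z, mul(SZ, SSSZ))), mul(Z, Z)))))))
  [15] S(S(S(S(S(S(add(add(Z, mul(SZ, SSSZ)), mul(Z, Z))))))))
  [16] S(S(S(S(S(S(add(mul(SZ, SSSZ), mul(Z, Z))))))))
  [17] S(S(S(S(S(S(add(add(SSSZ, mul(Z, SSSZ)), mul(Z, Z))))))))
  [18] S(S(S(S(S(S(add(S(add(SSZ, mul(Z, SSSZ))), mul(Z, Z))))))))
  [19] S(S(S(S(S(S(S(add(add(SSZ, mul(Z, SSSZ)), mul(Z, Z)))))))))
  [20] S(S(S(S(S(S(S(add(S(add(SZ, mul(Z, SSSZ))), mul(Z, Z)))))))))
  [21] S(S(S(S(S(S(S(S(add(add(SZ, mul(Z, SSSZ)), mul(Z, Z))))))))))
  [22] S(S(S(S(S(S(S(S(add(S(add(Z, mul(Z, SSSZ))), mul(Z, Z))))))))))
  [23] S(S(S(S(S(S(S(S(S(add(add(Z, mul(Z, SSSZ)), mul(Z, Z)))))))))))
  [24] S(S(S(S(S(S(S(S(S(add(mul(Z, SSSZ), mul(Z, Z)))))))))))
  [25] S(S(S(S(S(S(S(S(S(add(Z, mul(Z, Z)))))))))))
  [26] S(S(S(S(S(S(S(S(S(mul(Z, Z))))))))))
  [27] S^9(Z)

Answer: DIFFERENT — A ⇓ S^4(Z), B ⇓ S^9(Z)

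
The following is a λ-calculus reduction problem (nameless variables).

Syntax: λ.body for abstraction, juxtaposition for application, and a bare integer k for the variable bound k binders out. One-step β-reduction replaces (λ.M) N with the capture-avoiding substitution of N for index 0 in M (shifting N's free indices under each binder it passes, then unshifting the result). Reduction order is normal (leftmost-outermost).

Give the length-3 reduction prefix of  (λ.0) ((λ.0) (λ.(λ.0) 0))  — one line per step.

  start: (λ.0) ((λ.0) (λ.(λ.0) 0))
  [1] (λ.0) (λ.(λ.0) 0)
  [2] λ.(λ.0) 0
  [3] λ.0

Answer: after 3 steps: λ.0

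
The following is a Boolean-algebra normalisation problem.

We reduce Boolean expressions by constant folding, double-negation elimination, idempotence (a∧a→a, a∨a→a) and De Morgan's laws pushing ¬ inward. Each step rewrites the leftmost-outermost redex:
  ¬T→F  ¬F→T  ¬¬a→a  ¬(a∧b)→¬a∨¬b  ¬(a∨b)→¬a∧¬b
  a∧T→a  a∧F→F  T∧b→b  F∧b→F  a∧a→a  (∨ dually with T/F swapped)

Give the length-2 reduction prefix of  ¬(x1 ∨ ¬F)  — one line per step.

Answer: after 2 steps: ¬x1 ∧ F

Derivation:
  start: ¬(x1 ∨ ¬F)
  →1  ¬x1 ∧ ¬¬F
  →2  ¬x1 ∧ F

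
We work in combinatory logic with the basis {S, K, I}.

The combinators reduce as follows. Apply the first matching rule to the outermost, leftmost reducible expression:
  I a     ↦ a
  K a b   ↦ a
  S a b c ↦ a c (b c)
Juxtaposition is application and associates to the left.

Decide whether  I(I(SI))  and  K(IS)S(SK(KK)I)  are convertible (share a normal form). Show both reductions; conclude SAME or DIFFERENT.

Term A:
  start: I(I(SI))
  [1] I(SI)
  [2] SI

Term B:
  start: K(IS)S(SK(KK)I)
  [1] IS(SK(KK)I)
  [2] S(SK(KK)I)
  [3] S(KI(KKI))
  [4] SI

Answer: SAME — A ⇓ SI, B ⇓ SI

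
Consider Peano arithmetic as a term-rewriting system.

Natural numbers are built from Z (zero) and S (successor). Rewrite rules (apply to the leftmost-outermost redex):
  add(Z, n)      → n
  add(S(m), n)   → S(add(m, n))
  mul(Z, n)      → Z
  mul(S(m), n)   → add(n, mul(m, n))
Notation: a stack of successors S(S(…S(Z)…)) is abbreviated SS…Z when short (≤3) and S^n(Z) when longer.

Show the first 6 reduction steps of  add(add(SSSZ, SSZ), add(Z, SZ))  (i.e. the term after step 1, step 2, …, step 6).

  start: add(add(SSSZ, SSZ), add(Z, SZ))
  step 1: add(S(add(SSZ, SSZ)), add(Z, SZ))
  step 2: S(add(add(SSZ, SSZ), add(Z, SZ)))
  step 3: S(add(S(add(SZ, SSZ)), add(Z, SZ)))
  step 4: S(S(add(add(SZ, SSZ), add(Z, SZ))))
  step 5: S(S(add(S(add(Z, SSZ)), add(Z, SZ))))
  step 6: S(S(S(add(add(Z, SSZ), add(Z, SZ)))))

Answer: after 6 steps: S(S(S(add(add(Z, SSZ), add(Z, SZ)))))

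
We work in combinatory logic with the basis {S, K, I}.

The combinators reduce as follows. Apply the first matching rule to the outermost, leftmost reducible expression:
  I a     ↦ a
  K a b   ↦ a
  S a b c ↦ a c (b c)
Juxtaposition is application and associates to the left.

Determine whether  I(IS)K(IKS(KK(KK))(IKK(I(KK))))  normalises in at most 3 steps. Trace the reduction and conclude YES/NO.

Answer: NO — after 3 steps the term is SK(KS(KK(KK))(IKK(I(KK)))), not yet normal

Reduction:
  start: I(IS)K(IKS(KK(KK))(IKK(I(KK))))
  →1  ISK(IKS(KK(KK))(IKK(I(KK))))
  →2  SK(IKS(KK(KK))(IKK(I(KK))))
  →3  SK(KS(KK(KK))(IKK(I(KK))))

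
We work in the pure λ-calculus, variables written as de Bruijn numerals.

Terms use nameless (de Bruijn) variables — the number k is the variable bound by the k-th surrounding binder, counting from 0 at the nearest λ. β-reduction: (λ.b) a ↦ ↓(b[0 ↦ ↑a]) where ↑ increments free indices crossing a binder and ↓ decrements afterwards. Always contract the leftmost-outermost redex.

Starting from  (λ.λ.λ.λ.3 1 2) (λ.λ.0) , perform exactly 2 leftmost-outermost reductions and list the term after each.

Answer: after 2 steps: λ.λ.λ.(λ.0) 2

Working:
  start: (λ.λ.λ.λ.3 1 2) (λ.λ.0)
  step 1: λ.λ.λ.(λ.λ.0) 1 2
  step 2: λ.λ.λ.(λ.0) 2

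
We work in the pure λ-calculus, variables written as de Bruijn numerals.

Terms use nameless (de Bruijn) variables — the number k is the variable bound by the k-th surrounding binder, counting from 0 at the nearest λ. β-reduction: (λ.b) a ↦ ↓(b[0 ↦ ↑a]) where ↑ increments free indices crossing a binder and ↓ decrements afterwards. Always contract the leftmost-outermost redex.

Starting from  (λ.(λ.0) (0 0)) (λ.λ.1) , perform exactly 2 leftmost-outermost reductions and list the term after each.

Answer: after 2 steps: (λ.λ.1) (λ.λ.1)

Working:
  start: (λ.(λ.0) (0 0)) (λ.λ.1)
  →1  (λ.0) ((λ.λ.1) (λ.λ.1))
  →2  (λ.λ.1) (λ.λ.1)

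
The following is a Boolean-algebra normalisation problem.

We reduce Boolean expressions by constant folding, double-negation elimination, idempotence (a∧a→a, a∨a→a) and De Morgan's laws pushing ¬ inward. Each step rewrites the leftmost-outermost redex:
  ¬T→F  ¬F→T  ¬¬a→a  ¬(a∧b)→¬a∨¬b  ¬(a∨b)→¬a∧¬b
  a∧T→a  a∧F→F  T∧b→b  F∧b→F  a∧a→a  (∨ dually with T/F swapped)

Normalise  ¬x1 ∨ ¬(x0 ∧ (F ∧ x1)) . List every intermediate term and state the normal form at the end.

  start: ¬x1 ∨ ¬(x0 ∧ (F ∧ x1))
  [1] ¬x1 ∨ (¬x0 ∨ ¬(F ∧ x1))
  [2] ¬x1 ∨ (¬x0 ∨ (¬F ∨ ¬x1))
  [3] ¬x1 ∨ (¬x0 ∨ (T ∨ ¬x1))
  [4] ¬x1 ∨ (¬x0 ∨ T)
  [5] ¬x1 ∨ T
  [6] T

Answer: normal form = T  (in 6 steps)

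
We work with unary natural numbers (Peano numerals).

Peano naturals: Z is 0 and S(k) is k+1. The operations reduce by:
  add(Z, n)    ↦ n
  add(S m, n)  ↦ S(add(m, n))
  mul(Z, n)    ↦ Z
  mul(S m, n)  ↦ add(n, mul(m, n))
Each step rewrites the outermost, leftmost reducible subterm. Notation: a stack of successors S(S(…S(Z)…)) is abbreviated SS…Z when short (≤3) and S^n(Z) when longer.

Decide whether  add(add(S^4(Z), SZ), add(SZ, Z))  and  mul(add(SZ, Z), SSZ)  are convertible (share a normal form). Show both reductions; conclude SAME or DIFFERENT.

Answer: DIFFERENT — A ⇓ S^6(Z), B ⇓ SSZ

Derivation:
Term A:
  start: add(add(S^4(Z), SZ), add(SZ, Z))
  step 1: add(S(add(SSSZ, SZ)), add(SZ, Z))
  step 2: S(add(add(SSSZ, SZ), add(SZ, Z)))
  step 3: S(add(S(add(SSZ, SZ)), add(SZ, Z)))
  step 4: S(S(add(add(SSZ, SZ), add(SZ, Z))))
  step 5: S(S(add(S(add(SZ, SZ)), add(SZ, Z))))
  step 6: S(S(S(add(add(SZ, SZ), add(SZ, Z)))))
  step 7: S(S(S(add(S(add(Z, SZ)), add(SZ, Z)))))
  step 8: S(S(S(S(add(add(Z, SZ), add(SZ, Z))))))
  step 9: S(S(S(S(add(SZ, add(SZ, Z))))))
  step 10: S(S(S(S(S(add(Z, add(SZ, Z)))))))
  step 11: S(S(S(S(S(add(SZ, Z))))))
  step 12: S(S(S(S(S(S(add(Z, Z)))))))
  step 13: S^6(Z)

Term B:
  start: mul(add(SZ, Z), SSZ)
  step 1: mul(S(add(Z, Z)), SSZ)
  step 2: add(SSZ, mul(add(Z, Z), SSZ))
  step 3: S(add(SZ, mul(add(Z, Z), SSZ)))
  step 4: S(S(add(Z, mul(add(Z, Z), SSZ))))
  step 5: S(S(mul(add(Z, Z), SSZ)))
  step 6: S(S(mul(Z, SSZ)))
  step 7: SSZ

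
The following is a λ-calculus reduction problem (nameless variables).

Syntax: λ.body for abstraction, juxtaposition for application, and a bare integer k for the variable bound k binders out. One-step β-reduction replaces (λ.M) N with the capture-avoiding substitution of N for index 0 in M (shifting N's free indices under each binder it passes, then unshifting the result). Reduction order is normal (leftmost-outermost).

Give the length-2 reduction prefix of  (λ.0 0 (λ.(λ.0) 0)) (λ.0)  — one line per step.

Answer: after 2 steps: (λ.0) (λ.(λ.0) 0)

Derivation:
  start: (λ.0 0 (λ.(λ.0) 0)) (λ.0)
  step 1: (λ.0) (λ.0) (λ.(λ.0) 0)
  step 2: (λ.0) (λ.(λ.0) 0)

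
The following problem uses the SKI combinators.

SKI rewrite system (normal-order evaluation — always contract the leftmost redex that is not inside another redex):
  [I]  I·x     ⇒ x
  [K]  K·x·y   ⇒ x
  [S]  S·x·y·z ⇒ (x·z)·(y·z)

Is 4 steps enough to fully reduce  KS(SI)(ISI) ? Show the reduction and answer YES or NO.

Answer: YES — reaches normal form S(SI) in 2 ≤ 4 steps

Reduction:
  start: KS(SI)(ISI)
  step 1: S(ISI)
  step 2: S(SI)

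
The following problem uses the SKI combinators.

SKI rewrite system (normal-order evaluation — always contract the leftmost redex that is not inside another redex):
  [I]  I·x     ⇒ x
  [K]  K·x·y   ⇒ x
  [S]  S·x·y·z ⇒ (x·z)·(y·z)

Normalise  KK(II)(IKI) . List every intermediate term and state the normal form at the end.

Answer: normal form = K(KI)  (in 2 steps)

Working:
  start: KK(II)(IKI)
  step 1: K(IKI)
  step 2: K(KI)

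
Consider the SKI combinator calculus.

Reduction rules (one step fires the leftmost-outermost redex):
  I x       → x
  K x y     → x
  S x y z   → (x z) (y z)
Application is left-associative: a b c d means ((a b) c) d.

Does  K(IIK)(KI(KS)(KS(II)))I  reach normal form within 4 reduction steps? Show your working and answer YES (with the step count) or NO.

  start: K(IIK)(KI(KS)(KS(II)))I
  step 1: IIKI
  step 2: IKI
  step 3: KI

Answer: YES — reaches normal form KI in 3 ≤ 4 steps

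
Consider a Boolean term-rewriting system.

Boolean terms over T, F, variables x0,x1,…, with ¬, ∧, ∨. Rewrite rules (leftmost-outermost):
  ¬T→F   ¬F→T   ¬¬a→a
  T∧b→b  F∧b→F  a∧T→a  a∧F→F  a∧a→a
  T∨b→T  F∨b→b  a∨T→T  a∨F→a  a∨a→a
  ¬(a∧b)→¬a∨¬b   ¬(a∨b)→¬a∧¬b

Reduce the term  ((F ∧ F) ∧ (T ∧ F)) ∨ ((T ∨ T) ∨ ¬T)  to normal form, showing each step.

Answer: normal form = T  (in 5 steps)

Derivation:
  start: ((F ∧ F) ∧ (T ∧ F)) ∨ ((T ∨ T) ∨ ¬T)
  step 1: (F ∧ (T ∧ F)) ∨ ((T ∨ T) ∨ ¬T)
  step 2: F ∨ ((T ∨ T) ∨ ¬T)
  step 3: (T ∨ T) ∨ ¬T
  step 4: T ∨ ¬T
  step 5: T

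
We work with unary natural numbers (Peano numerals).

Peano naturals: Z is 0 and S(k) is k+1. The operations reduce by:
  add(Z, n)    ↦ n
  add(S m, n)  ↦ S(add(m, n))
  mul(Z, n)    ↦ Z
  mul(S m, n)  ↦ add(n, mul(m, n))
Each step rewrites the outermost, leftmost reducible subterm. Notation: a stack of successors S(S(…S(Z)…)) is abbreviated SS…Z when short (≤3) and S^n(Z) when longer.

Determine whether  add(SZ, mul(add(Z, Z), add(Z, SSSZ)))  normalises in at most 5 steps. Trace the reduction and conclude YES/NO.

  start: add(SZ, mul(add(Z, Z), add(Z, SSSZ)))
  [1] S(add(Z, mul(add(Z, Z), add(Z, SSSZ))))
  [2] S(mul(add(Z, Z), add(Z, SSSZ)))
  [3] S(mul(Z, add(Z, SSSZ)))
  [4] SZ

Answer: YES — reaches normal form SZ in 4 ≤ 5 steps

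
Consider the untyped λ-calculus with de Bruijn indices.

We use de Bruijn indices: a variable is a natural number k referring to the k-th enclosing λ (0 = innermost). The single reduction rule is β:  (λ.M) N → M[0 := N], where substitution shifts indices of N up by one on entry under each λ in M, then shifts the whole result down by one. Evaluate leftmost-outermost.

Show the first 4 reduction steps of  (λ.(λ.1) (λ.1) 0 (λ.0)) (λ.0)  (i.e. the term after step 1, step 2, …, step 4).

Answer: after 4 steps: λ.0

Working:
  start: (λ.(λ.1) (λ.1) 0 (λ.0)) (λ.0)
  [1] (λ.λ.0) (λ.λ.0) (λ.0) (λ.0)
  [2] (λ.0) (λ.0) (λ.0)
  [3] (λ.0) (λ.0)
  [4] λ.0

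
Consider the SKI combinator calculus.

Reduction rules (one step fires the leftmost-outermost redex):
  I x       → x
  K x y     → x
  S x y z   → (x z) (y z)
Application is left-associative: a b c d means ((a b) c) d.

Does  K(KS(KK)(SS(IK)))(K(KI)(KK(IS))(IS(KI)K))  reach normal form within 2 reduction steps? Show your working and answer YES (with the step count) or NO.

Answer: NO — after 2 steps the term is S(SS(IK)), not yet normal

Working:
  start: K(KS(KK)(SS(IK)))(K(KI)(KK(IS))(IS(KI)K))
  →1  KS(KK)(SS(IK))
  →2  S(SS(IK))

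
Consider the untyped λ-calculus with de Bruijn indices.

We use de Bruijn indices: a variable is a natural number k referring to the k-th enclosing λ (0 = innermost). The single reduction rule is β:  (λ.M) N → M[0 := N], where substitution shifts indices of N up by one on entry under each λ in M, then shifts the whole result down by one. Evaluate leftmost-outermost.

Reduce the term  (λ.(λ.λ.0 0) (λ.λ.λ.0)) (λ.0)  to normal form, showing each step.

  start: (λ.(λ.λ.0 0) (λ.λ.λ.0)) (λ.0)
  [1] (λ.λ.0 0) (λ.λ.λ.0)
  [2] λ.0 0

Answer: normal form = λ.0 0  (in 2 steps)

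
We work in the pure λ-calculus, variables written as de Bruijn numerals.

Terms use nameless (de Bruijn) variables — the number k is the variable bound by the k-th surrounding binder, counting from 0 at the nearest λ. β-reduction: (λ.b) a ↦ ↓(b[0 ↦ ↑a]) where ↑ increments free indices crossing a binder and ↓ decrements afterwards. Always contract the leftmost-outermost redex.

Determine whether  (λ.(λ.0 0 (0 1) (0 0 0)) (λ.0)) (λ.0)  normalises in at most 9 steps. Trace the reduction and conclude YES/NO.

Answer: YES — reaches normal form λ.0 in 8 ≤ 9 steps

Reduction:
  start: (λ.(λ.0 0 (0 1) (0 0 0)) (λ.0)) (λ.0)
  →1  (λ.0 0 (0 (λ.0)) (0 0 0)) (λ.0)
  →2  (λ.0) (λ.0) ((λ.0) (λ.0)) ((λ.0) (λ.0) (λ.0))
  →3  (λ.0) ((λ.0) (λ.0)) ((λ.0) (λ.0) (λ.0))
  →4  (λ.0) (λ.0) ((λ.0) (λ.0) (λ.0))
  →5  (λ.0) ((λ.0) (λ.0) (λ.0))
  →6  (λ.0) (λ.0) (λ.0)
  →7  (λ.0) (λ.0)
  →8  λ.0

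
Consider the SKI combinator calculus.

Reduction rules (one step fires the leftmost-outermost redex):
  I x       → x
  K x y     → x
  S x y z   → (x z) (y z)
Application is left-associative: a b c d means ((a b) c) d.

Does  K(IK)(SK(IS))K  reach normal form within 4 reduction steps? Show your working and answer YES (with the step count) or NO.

Answer: YES — reaches normal form KK in 2 ≤ 4 steps

Working:
  start: K(IK)(SK(IS))K
  →1  IKK
  →2  KK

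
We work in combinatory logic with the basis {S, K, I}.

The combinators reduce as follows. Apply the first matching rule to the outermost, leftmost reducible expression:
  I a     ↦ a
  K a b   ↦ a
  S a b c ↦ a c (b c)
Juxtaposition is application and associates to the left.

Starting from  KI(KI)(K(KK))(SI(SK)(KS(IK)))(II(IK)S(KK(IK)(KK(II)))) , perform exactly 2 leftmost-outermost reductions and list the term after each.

  start: KI(KI)(K(KK))(SI(SK)(KS(IK)))(II(IK)S(KK(IK)(KK(II))))
  step 1: I(K(KK))(SI(SK)(KS(IK)))(II(IK)S(KK(IK)(KK(II))))
  step 2: K(KK)(SI(SK)(KS(IK)))(II(IK)S(KK(IK)(KK(II))))

Answer: after 2 steps: K(KK)(SI(SK)(KS(IK)))(II(IK)S(KK(IK)(KK(II))))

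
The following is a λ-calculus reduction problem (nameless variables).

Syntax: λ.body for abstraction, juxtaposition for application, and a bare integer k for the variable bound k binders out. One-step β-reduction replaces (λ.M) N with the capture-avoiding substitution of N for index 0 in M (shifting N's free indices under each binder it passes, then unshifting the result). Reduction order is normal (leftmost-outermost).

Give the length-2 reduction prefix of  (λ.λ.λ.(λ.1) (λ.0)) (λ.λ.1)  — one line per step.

Answer: after 2 steps: λ.λ.0

Derivation:
  start: (λ.λ.λ.(λ.1) (λ.0)) (λ.λ.1)
  step 1: λ.λ.(λ.1) (λ.0)
  step 2: λ.λ.0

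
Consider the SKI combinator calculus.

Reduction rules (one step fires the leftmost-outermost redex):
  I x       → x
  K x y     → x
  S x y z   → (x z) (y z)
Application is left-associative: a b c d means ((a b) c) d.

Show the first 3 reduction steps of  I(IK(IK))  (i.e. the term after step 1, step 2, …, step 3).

  start: I(IK(IK))
  →1  IK(IK)
  →2  K(IK)
  →3  KK

Answer: after 3 steps: KK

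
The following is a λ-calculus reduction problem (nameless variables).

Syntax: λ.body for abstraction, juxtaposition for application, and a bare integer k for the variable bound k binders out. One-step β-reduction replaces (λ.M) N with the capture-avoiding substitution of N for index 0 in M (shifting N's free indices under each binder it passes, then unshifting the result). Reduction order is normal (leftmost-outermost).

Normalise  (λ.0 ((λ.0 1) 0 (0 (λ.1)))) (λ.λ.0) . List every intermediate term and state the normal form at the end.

Answer: normal form = λ.0  (in 2 steps)

Derivation:
  start: (λ.0 ((λ.0 1) 0 (0 (λ.1)))) (λ.λ.0)
  step 1: (λ.λ.0) ((λ.0 (λ.λ.0)) (λ.λ.0) ((λ.λ.0) (λ.λ.λ.0)))
  step 2: λ.0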